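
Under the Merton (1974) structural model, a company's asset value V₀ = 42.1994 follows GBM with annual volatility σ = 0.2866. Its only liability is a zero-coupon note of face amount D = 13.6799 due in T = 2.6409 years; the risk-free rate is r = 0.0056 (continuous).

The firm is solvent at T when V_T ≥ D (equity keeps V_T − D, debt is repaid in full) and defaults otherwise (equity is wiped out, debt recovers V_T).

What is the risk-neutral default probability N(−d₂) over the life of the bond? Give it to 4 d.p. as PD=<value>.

PD=0.0133

d₁ = [ln(V₀/D) + (r + σ²/2)T] / (σ√T)
   = [ln(42.1994/13.6799) + (0.0056 + 0.5·0.2866²)·2.6409] / (0.2866·√2.6409)
   = [1.126478 + 0.123250] / 0.465749 = 2.683265
d₂ = d₁ − σ√T = 2.683265 − 0.465749 = 2.217516
risk-neutral PD = N(−d₂) = N(-2.217516) = 0.013294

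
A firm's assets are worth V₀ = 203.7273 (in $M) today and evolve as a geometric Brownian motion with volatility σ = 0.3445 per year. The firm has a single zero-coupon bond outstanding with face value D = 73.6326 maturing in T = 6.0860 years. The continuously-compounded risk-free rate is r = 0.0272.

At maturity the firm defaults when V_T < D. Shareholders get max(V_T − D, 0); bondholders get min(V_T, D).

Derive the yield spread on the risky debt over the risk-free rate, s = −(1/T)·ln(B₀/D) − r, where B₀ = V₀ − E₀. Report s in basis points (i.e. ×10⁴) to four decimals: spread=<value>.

d₁ = [ln(V₀/D) + (r + σ²/2)T] / (σ√T)
   = [ln(203.7273/73.6326) + (0.0272 + 0.5·0.3445²)·6.0860] / (0.3445·√6.0860)
   = [1.017694 + 0.526683] / 0.849875 = 1.817182
d₂ = d₁ − σ√T = 1.817182 − 0.849875 = 0.967306
N(d₁) = 0.965405,  N(d₂) = 0.833305,  e^(−rT) = 0.847437
E₀ = V₀·N(d₁) − D·e^(−rT)·N(d₂)
   = 203.7273·0.965405 − 73.6326·0.847437·0.833305 = 144.682085
B₀ = V₀ − E₀ = 203.7273 − 144.682085 = 59.045215
spread = −(1/T)·ln(B₀/D) − r = −(1/6.0860)·ln(59.045215/73.6326) − 0.0272 = 0.00907742
in basis points: 0.00907742 × 10⁴ = 90.7742 bp

spread=90.7742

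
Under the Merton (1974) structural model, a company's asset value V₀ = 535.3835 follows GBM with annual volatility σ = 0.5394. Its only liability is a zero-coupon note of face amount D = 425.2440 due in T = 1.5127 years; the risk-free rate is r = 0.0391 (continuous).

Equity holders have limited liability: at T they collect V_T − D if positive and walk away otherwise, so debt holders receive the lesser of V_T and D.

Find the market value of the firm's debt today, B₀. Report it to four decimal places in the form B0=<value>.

B0=335.5537

d₁ = [ln(V₀/D) + (r + σ²/2)T] / (σ√T)
   = [ln(535.3835/425.2440) + (0.0391 + 0.5·0.5394²)·1.5127] / (0.5394·√1.5127)
   = [0.230320 + 0.279208] / 0.663418 = 0.768035
d₂ = d₁ − σ√T = 0.768035 − 0.663418 = 0.104617
N(d₁) = 0.778767,  N(d₂) = 0.541660,  e^(−rT) = 0.942569
E₀ = V₀·N(d₁) − D·e^(−rT)·N(d₂)
   = 535.3835·0.778767 − 425.2440·0.942569·0.541660 = 199.829813
B₀ = V₀ − E₀ = 535.3835 − 199.829813 = 335.553687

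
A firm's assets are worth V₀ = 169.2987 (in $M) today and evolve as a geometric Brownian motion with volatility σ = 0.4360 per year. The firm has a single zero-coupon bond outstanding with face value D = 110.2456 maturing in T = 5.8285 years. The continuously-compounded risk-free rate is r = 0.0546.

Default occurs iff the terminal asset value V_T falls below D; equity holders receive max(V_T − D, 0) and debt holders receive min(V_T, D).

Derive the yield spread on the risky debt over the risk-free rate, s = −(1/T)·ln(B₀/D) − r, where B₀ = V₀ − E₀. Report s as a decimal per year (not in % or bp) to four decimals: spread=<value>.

d₁ = [ln(V₀/D) + (r + σ²/2)T] / (σ√T)
   = [ln(169.2987/110.2456) + (0.0546 + 0.5·0.4360²)·5.8285] / (0.4360·√5.8285)
   = [0.428954 + 0.872223] / 1.052604 = 1.236151
d₂ = d₁ − σ√T = 1.236151 − 1.052604 = 0.183548
N(d₁) = 0.891799,  N(d₂) = 0.572816,  e^(−rT) = 0.727431
E₀ = V₀·N(d₁) − D·e^(−rT)·N(d₂)
   = 169.2987·0.891799 − 110.2456·0.727431·0.572816 = 105.042807
B₀ = V₀ − E₀ = 169.2987 − 105.042807 = 64.255893
spread = −(1/T)·ln(B₀/D) − r = −(1/5.8285)·ln(64.255893/110.2456) − 0.0546 = 0.03802026

spread=0.0380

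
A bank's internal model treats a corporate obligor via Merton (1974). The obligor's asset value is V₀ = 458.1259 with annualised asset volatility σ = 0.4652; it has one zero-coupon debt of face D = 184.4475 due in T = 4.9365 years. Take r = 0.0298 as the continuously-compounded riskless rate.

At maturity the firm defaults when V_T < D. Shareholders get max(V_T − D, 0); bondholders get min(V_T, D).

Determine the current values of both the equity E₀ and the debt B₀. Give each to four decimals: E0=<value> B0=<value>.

d₁ = [ln(V₀/D) + (r + σ²/2)T] / (σ√T)
   = [ln(458.1259/184.4475) + (0.0298 + 0.5·0.4652²)·4.9365] / (0.4652·√4.9365)
   = [0.909779 + 0.681264] / 1.033592 = 1.539334
d₂ = d₁ − σ√T = 1.539334 − 1.033592 = 0.505741
N(d₁) = 0.938139,  N(d₂) = 0.693481,  e^(−rT) = 0.863201
E₀ = V₀·N(d₁) − D·e^(−rT)·N(d₂)
   = 458.1259·0.938139 − 184.4475·0.863201·0.693481 = 319.372833
B₀ = V₀ − E₀ = 458.1259 − 319.372833 = 138.753067

E0=319.3728 B0=138.7531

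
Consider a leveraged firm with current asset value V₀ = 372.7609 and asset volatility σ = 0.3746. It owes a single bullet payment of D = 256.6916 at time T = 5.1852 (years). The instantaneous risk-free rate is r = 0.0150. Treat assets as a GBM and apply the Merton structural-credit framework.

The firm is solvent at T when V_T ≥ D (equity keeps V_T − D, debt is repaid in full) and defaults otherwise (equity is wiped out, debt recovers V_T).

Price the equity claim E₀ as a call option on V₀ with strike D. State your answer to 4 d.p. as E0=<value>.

E0=181.0819

d₁ = [ln(V₀/D) + (r + σ²/2)T] / (σ√T)
   = [ln(372.7609/256.6916) + (0.0150 + 0.5·0.3746²)·5.1852] / (0.3746·√5.1852)
   = [0.373062 + 0.441585] / 0.853003 = 0.955034
d₂ = d₁ − σ√T = 0.955034 − 0.853003 = 0.102031
N(d₁) = 0.830220,  N(d₂) = 0.540634,  e^(−rT) = 0.925170
E₀ = V₀·N(d₁) − D·e^(−rT)·N(d₂)
   = 372.7609·0.830220 − 256.6916·0.925170·0.540634 = 181.081909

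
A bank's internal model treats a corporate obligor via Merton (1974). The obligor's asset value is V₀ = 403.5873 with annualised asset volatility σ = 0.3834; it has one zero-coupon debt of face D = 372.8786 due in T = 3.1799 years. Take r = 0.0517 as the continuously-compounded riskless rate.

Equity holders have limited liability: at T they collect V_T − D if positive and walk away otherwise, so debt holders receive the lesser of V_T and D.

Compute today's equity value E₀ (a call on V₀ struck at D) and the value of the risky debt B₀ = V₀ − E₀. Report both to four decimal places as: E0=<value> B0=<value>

E0=145.7001 B0=257.8872

d₁ = [ln(V₀/D) + (r + σ²/2)T] / (σ√T)
   = [ln(403.5873/372.8786) + (0.0517 + 0.5·0.3834²)·3.1799] / (0.3834·√3.1799)
   = [0.079140 + 0.398116] / 0.683689 = 0.698060
d₂ = d₁ − σ√T = 0.698060 − 0.683689 = 0.014371
N(d₁) = 0.757430,  N(d₂) = 0.505733,  e^(−rT) = 0.848402
E₀ = V₀·N(d₁) − D·e^(−rT)·N(d₂)
   = 403.5873·0.757430 − 372.8786·0.848402·0.505733 = 145.700149
B₀ = V₀ − E₀ = 403.5873 − 145.700149 = 257.887151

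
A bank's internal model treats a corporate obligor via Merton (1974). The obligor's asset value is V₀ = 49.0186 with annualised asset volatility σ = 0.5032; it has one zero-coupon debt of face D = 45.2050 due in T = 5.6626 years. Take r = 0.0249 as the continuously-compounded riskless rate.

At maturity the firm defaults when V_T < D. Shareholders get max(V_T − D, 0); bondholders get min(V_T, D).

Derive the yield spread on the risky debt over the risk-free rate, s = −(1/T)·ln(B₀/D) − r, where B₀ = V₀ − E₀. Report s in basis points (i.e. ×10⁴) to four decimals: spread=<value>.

spread=872.9556

d₁ = [ln(V₀/D) + (r + σ²/2)T] / (σ√T)
   = [ln(49.0186/45.2050) + (0.0249 + 0.5·0.5032²)·5.6626] / (0.5032·√5.6626)
   = [0.080992 + 0.857913] / 1.197426 = 0.784103
d₂ = d₁ − σ√T = 0.784103 − 1.197426 = -0.413323
N(d₁) = 0.783510,  N(d₂) = 0.339685,  e^(−rT) = 0.868490
E₀ = V₀·N(d₁) − D·e^(−rT)·N(d₂)
   = 49.0186·0.783510 − 45.2050·0.868490·0.339685 = 25.070497
B₀ = V₀ − E₀ = 49.0186 − 25.070497 = 23.948103
spread = −(1/T)·ln(B₀/D) − r = −(1/5.6626)·ln(23.948103/45.2050) − 0.0249 = 0.08729556
in basis points: 0.08729556 × 10⁴ = 872.9556 bp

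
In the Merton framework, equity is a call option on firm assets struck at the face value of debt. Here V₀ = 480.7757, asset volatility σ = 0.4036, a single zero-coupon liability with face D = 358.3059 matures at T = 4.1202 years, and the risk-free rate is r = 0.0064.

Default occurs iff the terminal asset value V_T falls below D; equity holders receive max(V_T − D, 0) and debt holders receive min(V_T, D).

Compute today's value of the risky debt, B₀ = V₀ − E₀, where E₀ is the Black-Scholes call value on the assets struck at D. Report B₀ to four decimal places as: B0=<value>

B0=273.6672

d₁ = [ln(V₀/D) + (r + σ²/2)T] / (σ√T)
   = [ln(480.7757/358.3059) + (0.0064 + 0.5·0.4036²)·4.1202] / (0.4036·√4.1202)
   = [0.294014 + 0.361945] / 0.819238 = 0.800693
d₂ = d₁ − σ√T = 0.800693 − 0.819238 = -0.018545
N(d₁) = 0.788345,  N(d₂) = 0.492602,  e^(−rT) = 0.973975
E₀ = V₀·N(d₁) − D·e^(−rT)·N(d₂)
   = 480.7757·0.788345 − 358.3059·0.973975·0.492602 = 207.108512
B₀ = V₀ − E₀ = 480.7757 − 207.108512 = 273.667188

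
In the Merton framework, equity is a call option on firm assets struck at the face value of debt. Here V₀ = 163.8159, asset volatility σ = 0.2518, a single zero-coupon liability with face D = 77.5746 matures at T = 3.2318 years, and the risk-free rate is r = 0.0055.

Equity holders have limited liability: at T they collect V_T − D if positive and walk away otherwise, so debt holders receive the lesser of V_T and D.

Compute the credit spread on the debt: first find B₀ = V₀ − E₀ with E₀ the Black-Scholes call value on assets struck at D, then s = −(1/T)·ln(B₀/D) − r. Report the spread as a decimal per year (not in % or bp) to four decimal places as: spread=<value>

spread=0.0038

d₁ = [ln(V₀/D) + (r + σ²/2)T] / (σ√T)
   = [ln(163.8159/77.5746) + (0.0055 + 0.5·0.2518²)·3.2318] / (0.2518·√3.2318)
   = [0.747503 + 0.120228] / 0.452666 = 1.916935
d₂ = d₁ − σ√T = 1.916935 − 0.452666 = 1.464269
N(d₁) = 0.972377,  N(d₂) = 0.928440,  e^(−rT) = 0.982382
E₀ = V₀·N(d₁) − D·e^(−rT)·N(d₂)
   = 163.8159·0.972377 − 77.5746·0.982382·0.928440 = 88.536352
B₀ = V₀ − E₀ = 163.8159 − 88.536352 = 75.279548
spread = −(1/T)·ln(B₀/D) − r = −(1/3.2318)·ln(75.279548/77.5746) − 0.0055 = 0.00379252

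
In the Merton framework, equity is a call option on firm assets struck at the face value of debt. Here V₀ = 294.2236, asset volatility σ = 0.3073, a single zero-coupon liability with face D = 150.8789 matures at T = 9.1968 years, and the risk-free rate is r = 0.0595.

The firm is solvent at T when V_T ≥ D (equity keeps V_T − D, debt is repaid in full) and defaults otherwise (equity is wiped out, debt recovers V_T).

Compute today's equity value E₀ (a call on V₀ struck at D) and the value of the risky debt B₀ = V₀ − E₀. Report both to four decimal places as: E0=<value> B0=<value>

d₁ = [ln(V₀/D) + (r + σ²/2)T] / (σ√T)
   = [ln(294.2236/150.8789) + (0.0595 + 0.5·0.3073²)·9.1968] / (0.3073·√9.1968)
   = [0.667862 + 0.981452] / 0.931925 = 1.769793
d₂ = d₁ − σ√T = 1.769793 − 0.931925 = 0.837868
N(d₁) = 0.961619,  N(d₂) = 0.798948,  e^(−rT) = 0.578562
E₀ = V₀·N(d₁) − D·e^(−rT)·N(d₂)
   = 294.2236·0.961619 − 150.8789·0.578562·0.798948 = 213.188690
B₀ = V₀ − E₀ = 294.2236 − 213.188690 = 81.034910

E0=213.1887 B0=81.0349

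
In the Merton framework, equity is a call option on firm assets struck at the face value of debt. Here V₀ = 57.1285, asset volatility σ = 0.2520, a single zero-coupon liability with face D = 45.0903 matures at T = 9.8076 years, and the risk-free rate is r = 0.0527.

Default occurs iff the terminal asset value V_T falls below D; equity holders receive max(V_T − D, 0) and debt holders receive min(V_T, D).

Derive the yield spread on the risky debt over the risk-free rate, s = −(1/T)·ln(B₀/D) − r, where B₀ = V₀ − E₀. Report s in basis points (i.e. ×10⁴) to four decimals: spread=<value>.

d₁ = [ln(V₀/D) + (r + σ²/2)T] / (σ√T)
   = [ln(57.1285/45.0903) + (0.0527 + 0.5·0.2520²)·9.8076] / (0.2520·√9.8076)
   = [0.236636 + 0.828271] / 0.789191 = 1.349367
d₂ = d₁ − σ√T = 1.349367 − 0.789191 = 0.560176
N(d₁) = 0.911390,  N(d₂) = 0.712320,  e^(−rT) = 0.596390
E₀ = V₀·N(d₁) − D·e^(−rT)·N(d₂)
   = 57.1285·0.911390 − 45.0903·0.596390·0.712320 = 32.911073
B₀ = V₀ − E₀ = 57.1285 − 32.911073 = 24.217427
spread = −(1/T)·ln(B₀/D) − r = −(1/9.8076)·ln(24.217427/45.0903) − 0.0527 = 0.01067888
in basis points: 0.01067888 × 10⁴ = 106.7888 bp

spread=106.7888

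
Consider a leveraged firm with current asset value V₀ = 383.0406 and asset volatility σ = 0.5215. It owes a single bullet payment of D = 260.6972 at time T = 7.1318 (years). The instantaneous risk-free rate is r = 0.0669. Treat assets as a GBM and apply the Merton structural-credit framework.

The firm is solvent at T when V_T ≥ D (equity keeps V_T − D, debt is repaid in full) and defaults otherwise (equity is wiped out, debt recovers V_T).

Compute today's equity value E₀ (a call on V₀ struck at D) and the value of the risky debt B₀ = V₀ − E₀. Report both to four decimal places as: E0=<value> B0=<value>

E0=271.0558 B0=111.9848

d₁ = [ln(V₀/D) + (r + σ²/2)T] / (σ√T)
   = [ln(383.0406/260.6972) + (0.0669 + 0.5·0.5215²)·7.1318] / (0.5215·√7.1318)
   = [0.384781 + 1.446908] / 1.392688 = 1.315218
d₂ = d₁ − σ√T = 1.315218 − 1.392688 = -0.077470
N(d₁) = 0.905782,  N(d₂) = 0.469125,  e^(−rT) = 0.620570
E₀ = V₀·N(d₁) − D·e^(−rT)·N(d₂)
   = 383.0406·0.905782 − 260.6972·0.620570·0.469125 = 271.055792
B₀ = V₀ − E₀ = 383.0406 − 271.055792 = 111.984808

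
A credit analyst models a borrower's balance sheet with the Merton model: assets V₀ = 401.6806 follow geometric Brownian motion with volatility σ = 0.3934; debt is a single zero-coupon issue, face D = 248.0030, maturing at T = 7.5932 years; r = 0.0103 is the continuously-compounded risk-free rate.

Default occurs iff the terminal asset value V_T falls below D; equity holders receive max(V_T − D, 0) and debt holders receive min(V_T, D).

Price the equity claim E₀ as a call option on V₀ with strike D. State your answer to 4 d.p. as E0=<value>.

E0=231.1355

d₁ = [ln(V₀/D) + (r + σ²/2)T] / (σ√T)
   = [ln(401.6806/248.0030) + (0.0103 + 0.5·0.3934²)·7.5932] / (0.3934·√7.5932)
   = [0.482216 + 0.665785] / 1.084044 = 1.058999
d₂ = d₁ − σ√T = 1.058999 − 1.084044 = -0.025044
N(d₁) = 0.855200,  N(d₂) = 0.490010,  e^(−rT) = 0.924770
E₀ = V₀·N(d₁) − D·e^(−rT)·N(d₂)
   = 401.6806·0.855200 − 248.0030·0.924770·0.490010 = 231.135545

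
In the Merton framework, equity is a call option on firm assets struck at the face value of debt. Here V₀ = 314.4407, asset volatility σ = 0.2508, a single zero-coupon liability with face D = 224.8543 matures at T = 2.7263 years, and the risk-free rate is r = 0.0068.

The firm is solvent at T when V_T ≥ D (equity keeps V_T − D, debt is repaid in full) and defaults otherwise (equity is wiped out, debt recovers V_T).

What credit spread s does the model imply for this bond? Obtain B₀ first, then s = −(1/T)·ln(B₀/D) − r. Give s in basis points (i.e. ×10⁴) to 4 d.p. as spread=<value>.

spread=200.5934

d₁ = [ln(V₀/D) + (r + σ²/2)T] / (σ√T)
   = [ln(314.4407/224.8543) + (0.0068 + 0.5·0.2508²)·2.7263] / (0.2508·√2.7263)
   = [0.335343 + 0.104282] / 0.414109 = 1.061617
d₂ = d₁ − σ√T = 1.061617 − 0.414109 = 0.647508
N(d₁) = 0.855795,  N(d₂) = 0.741348,  e^(−rT) = 0.981632
E₀ = V₀·N(d₁) − D·e^(−rT)·N(d₂)
   = 314.4407·0.855795 − 224.8543·0.981632·0.741348 = 105.463317
B₀ = V₀ − E₀ = 314.4407 − 105.463317 = 208.977383
spread = −(1/T)·ln(B₀/D) − r = −(1/2.7263)·ln(208.977383/224.8543) − 0.0068 = 0.02005934
in basis points: 0.02005934 × 10⁴ = 200.5934 bp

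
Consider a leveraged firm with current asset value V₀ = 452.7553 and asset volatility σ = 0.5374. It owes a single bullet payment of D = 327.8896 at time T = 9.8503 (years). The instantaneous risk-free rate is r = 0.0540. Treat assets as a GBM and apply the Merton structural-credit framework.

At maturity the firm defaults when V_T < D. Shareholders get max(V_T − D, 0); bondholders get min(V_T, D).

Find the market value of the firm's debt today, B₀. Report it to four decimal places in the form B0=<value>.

B0=110.9970

d₁ = [ln(V₀/D) + (r + σ²/2)T] / (σ√T)
   = [ln(452.7553/327.8896) + (0.0540 + 0.5·0.5374²)·9.8503] / (0.5374·√9.8503)
   = [0.322675 + 1.954293] / 1.686640 = 1.350003
d₂ = d₁ − σ√T = 1.350003 − 1.686640 = -0.336637
N(d₁) = 0.911492,  N(d₂) = 0.368195,  e^(−rT) = 0.587478
E₀ = V₀·N(d₁) − D·e^(−rT)·N(d₂)
   = 452.7553·0.911492 − 327.8896·0.587478·0.368195 = 341.758341
B₀ = V₀ − E₀ = 452.7553 − 341.758341 = 110.996959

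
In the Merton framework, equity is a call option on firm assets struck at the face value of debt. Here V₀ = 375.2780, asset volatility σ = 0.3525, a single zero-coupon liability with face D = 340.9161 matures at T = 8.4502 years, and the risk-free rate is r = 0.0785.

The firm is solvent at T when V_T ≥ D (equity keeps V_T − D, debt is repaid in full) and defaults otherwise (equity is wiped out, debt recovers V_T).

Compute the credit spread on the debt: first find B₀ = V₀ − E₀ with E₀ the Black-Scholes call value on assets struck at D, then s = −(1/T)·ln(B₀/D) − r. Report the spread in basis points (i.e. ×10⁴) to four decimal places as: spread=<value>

d₁ = [ln(V₀/D) + (r + σ²/2)T] / (σ√T)
   = [ln(375.2780/340.9161) + (0.0785 + 0.5·0.3525²)·8.4502] / (0.3525·√8.4502)
   = [0.096031 + 1.188336] / 1.024690 = 1.253419
d₂ = d₁ − σ√T = 1.253419 − 1.024690 = 0.228729
N(d₁) = 0.894973,  N(d₂) = 0.590460,  e^(−rT) = 0.515128
E₀ = V₀·N(d₁) − D·e^(−rT)·N(d₂)
   = 375.2780·0.894973 − 340.9161·0.515128·0.590460 = 232.169996
B₀ = V₀ − E₀ = 375.2780 − 232.169996 = 143.108004
spread = −(1/T)·ln(B₀/D) − r = −(1/8.4502)·ln(143.108004/340.9161) − 0.0785 = 0.02422382
in basis points: 0.02422382 × 10⁴ = 242.2382 bp

spread=242.2382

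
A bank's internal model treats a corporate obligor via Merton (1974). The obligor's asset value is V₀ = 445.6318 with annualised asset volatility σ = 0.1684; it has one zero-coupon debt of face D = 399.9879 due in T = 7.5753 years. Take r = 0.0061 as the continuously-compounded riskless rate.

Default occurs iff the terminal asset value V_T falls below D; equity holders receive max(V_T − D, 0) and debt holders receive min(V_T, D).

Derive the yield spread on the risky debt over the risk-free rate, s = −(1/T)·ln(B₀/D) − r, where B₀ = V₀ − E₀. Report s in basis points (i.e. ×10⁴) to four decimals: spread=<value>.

d₁ = [ln(V₀/D) + (r + σ²/2)T] / (σ√T)
   = [ln(445.6318/399.9879) + (0.0061 + 0.5·0.1684²)·7.5753] / (0.1684·√7.5753)
   = [0.108059 + 0.153622] / 0.463492 = 0.564585
d₂ = d₁ − σ√T = 0.564585 − 0.463492 = 0.101093
N(d₁) = 0.713822,  N(d₂) = 0.540262,  e^(−rT) = 0.954842
E₀ = V₀·N(d₁) − D·e^(−rT)·N(d₂)
   = 445.6318·0.713822 − 399.9879·0.954842·0.540262 = 111.762139
B₀ = V₀ − E₀ = 445.6318 − 111.762139 = 333.869661
spread = −(1/T)·ln(B₀/D) − r = −(1/7.5753)·ln(333.869661/399.9879) − 0.0061 = 0.01775168
in basis points: 0.01775168 × 10⁴ = 177.5168 bp

spread=177.5168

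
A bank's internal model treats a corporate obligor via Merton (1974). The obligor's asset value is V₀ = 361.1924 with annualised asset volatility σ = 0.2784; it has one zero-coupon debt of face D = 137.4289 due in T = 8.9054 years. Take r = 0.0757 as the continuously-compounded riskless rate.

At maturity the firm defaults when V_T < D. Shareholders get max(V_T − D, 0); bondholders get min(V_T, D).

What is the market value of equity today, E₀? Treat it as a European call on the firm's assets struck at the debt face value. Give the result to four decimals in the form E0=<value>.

E0=292.2817

d₁ = [ln(V₀/D) + (r + σ²/2)T] / (σ√T)
   = [ln(361.1924/137.4289) + (0.0757 + 0.5·0.2784²)·8.9054] / (0.2784·√8.9054)
   = [0.966304 + 1.019252] / 0.830799 = 2.389936
d₂ = d₁ − σ√T = 2.389936 − 0.830799 = 1.559137
N(d₁) = 0.991574,  N(d₂) = 0.940518,  e^(−rT) = 0.509595
E₀ = V₀·N(d₁) − D·e^(−rT)·N(d₂)
   = 361.1924·0.991574 − 137.4289·0.509595·0.940518 = 292.281730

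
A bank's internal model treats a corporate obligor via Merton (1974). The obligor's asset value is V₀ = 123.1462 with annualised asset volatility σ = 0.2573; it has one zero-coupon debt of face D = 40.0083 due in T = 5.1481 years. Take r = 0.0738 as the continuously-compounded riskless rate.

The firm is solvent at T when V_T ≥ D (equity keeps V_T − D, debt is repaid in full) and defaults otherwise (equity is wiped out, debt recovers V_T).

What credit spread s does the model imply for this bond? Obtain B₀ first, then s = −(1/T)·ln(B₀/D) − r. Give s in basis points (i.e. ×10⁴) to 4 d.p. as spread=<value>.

d₁ = [ln(V₀/D) + (r + σ²/2)T] / (σ√T)
   = [ln(123.1462/40.0083) + (0.0738 + 0.5·0.2573²)·5.1481] / (0.2573·√5.1481)
   = [1.124285 + 0.550340] / 0.583799 = 2.868498
d₂ = d₁ − σ√T = 2.868498 − 0.583799 = 2.284699
N(d₁) = 0.997938,  N(d₂) = 0.988835,  e^(−rT) = 0.683909
E₀ = V₀·N(d₁) − D·e^(−rT)·N(d₂)
   = 123.1462·0.997938 − 40.0083·0.683909·0.988835 = 95.835707
B₀ = V₀ − E₀ = 123.1462 − 95.835707 = 27.310493
spread = −(1/T)·ln(B₀/D) − r = −(1/5.1481)·ln(27.310493/40.0083) − 0.0738 = 0.00036638
in basis points: 0.00036638 × 10⁴ = 3.6638 bp

spread=3.6638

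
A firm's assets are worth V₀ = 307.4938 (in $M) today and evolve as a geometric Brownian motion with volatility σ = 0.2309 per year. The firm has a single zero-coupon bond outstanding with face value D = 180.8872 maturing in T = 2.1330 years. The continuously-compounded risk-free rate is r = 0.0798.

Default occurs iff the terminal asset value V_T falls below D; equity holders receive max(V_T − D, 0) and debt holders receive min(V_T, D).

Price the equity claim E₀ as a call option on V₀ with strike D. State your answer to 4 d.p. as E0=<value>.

E0=155.4144

d₁ = [ln(V₀/D) + (r + σ²/2)T] / (σ√T)
   = [ln(307.4938/180.8872) + (0.0798 + 0.5·0.2309²)·2.1330] / (0.2309·√2.1330)
   = [0.530581 + 0.227074] / 0.337225 = 2.246736
d₂ = d₁ − σ√T = 2.246736 − 0.337225 = 1.909512
N(d₁) = 0.987672,  N(d₂) = 0.971902,  e^(−rT) = 0.843485
E₀ = V₀·N(d₁) − D·e^(−rT)·N(d₂)
   = 307.4938·0.987672 − 180.8872·0.843485·0.971902 = 155.414356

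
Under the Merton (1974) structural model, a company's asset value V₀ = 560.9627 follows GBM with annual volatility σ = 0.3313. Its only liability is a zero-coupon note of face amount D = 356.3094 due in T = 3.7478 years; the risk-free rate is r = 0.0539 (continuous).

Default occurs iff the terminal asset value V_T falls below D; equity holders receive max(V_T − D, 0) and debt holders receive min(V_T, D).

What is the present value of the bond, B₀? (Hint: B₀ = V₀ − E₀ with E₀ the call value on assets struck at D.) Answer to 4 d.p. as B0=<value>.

d₁ = [ln(V₀/D) + (r + σ²/2)T] / (σ√T)
   = [ln(560.9627/356.3094) + (0.0539 + 0.5·0.3313²)·3.7478] / (0.3313·√3.7478)
   = [0.453855 + 0.407685] / 0.641371 = 1.343278
d₂ = d₁ − σ√T = 1.343278 − 0.641371 = 0.701906
N(d₁) = 0.910409,  N(d₂) = 0.758631,  e^(−rT) = 0.817090
E₀ = V₀·N(d₁) − D·e^(−rT)·N(d₂)
   = 560.9627·0.910409 − 356.3094·0.817090·0.758631 = 289.840067
B₀ = V₀ − E₀ = 560.9627 − 289.840067 = 271.122633

B0=271.1226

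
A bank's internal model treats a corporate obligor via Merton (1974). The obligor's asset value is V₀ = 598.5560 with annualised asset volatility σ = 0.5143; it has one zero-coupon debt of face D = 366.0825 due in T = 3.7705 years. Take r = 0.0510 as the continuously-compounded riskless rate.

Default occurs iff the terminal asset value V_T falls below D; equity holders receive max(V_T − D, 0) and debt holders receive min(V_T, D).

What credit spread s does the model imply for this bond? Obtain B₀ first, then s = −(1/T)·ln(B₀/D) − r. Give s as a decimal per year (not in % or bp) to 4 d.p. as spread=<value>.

d₁ = [ln(V₀/D) + (r + σ²/2)T] / (σ√T)
   = [ln(598.5560/366.0825) + (0.0510 + 0.5·0.5143²)·3.7705] / (0.5143·√3.7705)
   = [0.491661 + 0.690953] / 0.998656 = 1.184205
d₂ = d₁ − σ√T = 1.184205 − 0.998656 = 0.185549
N(d₁) = 0.881834,  N(d₂) = 0.573601,  e^(−rT) = 0.825063
E₀ = V₀·N(d₁) − D·e^(−rT)·N(d₂)
   = 598.5560·0.881834 − 366.0825·0.825063·0.573601 = 354.576048
B₀ = V₀ − E₀ = 598.5560 − 354.576048 = 243.979952
spread = −(1/T)·ln(B₀/D) − r = −(1/3.7705)·ln(243.979952/366.0825) − 0.0510 = 0.05661773

spread=0.0566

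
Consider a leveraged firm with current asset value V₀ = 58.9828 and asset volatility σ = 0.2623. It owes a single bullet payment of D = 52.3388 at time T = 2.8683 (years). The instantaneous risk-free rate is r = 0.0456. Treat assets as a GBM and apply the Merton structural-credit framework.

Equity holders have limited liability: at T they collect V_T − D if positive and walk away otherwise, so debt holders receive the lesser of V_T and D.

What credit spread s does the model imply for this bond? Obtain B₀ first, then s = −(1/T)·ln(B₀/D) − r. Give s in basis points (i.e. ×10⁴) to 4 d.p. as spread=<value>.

d₁ = [ln(V₀/D) + (r + σ²/2)T] / (σ√T)
   = [ln(58.9828/52.3388) + (0.0456 + 0.5·0.2623²)·2.8683] / (0.2623·√2.8683)
   = [0.119508 + 0.229466] / 0.444233 = 0.785565
d₂ = d₁ − σ√T = 0.785565 − 0.444233 = 0.341332
N(d₁) = 0.783939,  N(d₂) = 0.633573,  e^(−rT) = 0.877398
E₀ = V₀·N(d₁) − D·e^(−rT)·N(d₂)
   = 58.9828·0.783939 − 52.3388·0.877398·0.633573 = 17.143979
B₀ = V₀ − E₀ = 58.9828 − 17.143979 = 41.838821
spread = −(1/T)·ln(B₀/D) − r = −(1/2.8683)·ln(41.838821/52.3388) − 0.0456 = 0.03246482
in basis points: 0.03246482 × 10⁴ = 324.6482 bp

spread=324.6482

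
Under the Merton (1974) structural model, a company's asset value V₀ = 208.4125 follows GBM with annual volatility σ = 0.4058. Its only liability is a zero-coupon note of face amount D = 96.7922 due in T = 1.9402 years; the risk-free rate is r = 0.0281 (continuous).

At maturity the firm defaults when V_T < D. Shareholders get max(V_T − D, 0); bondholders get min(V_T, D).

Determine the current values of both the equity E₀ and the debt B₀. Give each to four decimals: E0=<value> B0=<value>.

E0=119.2289 B0=89.1836

d₁ = [ln(V₀/D) + (r + σ²/2)T] / (σ√T)
   = [ln(208.4125/96.7922) + (0.0281 + 0.5·0.4058²)·1.9402] / (0.4058·√1.9402)
   = [0.766953 + 0.214270] / 0.565243 = 1.735930
d₂ = d₁ − σ√T = 1.735930 − 0.565243 = 1.170687
N(d₁) = 0.958712,  N(d₂) = 0.879138,  e^(−rT) = 0.946940
E₀ = V₀·N(d₁) − D·e^(−rT)·N(d₂)
   = 208.4125·0.958712 − 96.7922·0.946940·0.879138 = 119.228950
B₀ = V₀ − E₀ = 208.4125 − 119.228950 = 89.183550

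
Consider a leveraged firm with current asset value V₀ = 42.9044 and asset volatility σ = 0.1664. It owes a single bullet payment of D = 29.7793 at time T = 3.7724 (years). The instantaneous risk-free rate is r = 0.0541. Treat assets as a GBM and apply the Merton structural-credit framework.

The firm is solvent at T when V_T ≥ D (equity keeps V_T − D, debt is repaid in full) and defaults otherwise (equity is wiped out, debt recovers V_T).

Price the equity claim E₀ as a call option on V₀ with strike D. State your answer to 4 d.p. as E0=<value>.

d₁ = [ln(V₀/D) + (r + σ²/2)T] / (σ√T)
   = [ln(42.9044/29.7793) + (0.0541 + 0.5·0.1664²)·3.7724] / (0.1664·√3.7724)
   = [0.365161 + 0.256314] / 0.323193 = 1.922920
d₂ = d₁ − σ√T = 1.922920 − 0.323193 = 1.599727
N(d₁) = 0.972755,  N(d₂) = 0.945170,  e^(−rT) = 0.815392
E₀ = V₀·N(d₁) − D·e^(−rT)·N(d₂)
   = 42.9044·0.972755 − 29.7793·0.815392·0.945170 = 18.785038

E0=18.7850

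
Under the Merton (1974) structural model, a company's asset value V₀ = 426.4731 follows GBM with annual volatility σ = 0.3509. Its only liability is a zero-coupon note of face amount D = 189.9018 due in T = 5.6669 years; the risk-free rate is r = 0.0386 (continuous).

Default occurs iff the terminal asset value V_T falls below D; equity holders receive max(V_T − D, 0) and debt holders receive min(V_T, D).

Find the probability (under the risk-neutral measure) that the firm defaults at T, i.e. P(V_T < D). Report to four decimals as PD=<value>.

d₁ = [ln(V₀/D) + (r + σ²/2)T] / (σ√T)
   = [ln(426.4731/189.9018) + (0.0386 + 0.5·0.3509²)·5.6669] / (0.3509·√5.6669)
   = [0.809042 + 0.567627] / 0.835326 = 1.648062
d₂ = d₁ − σ√T = 1.648062 − 0.835326 = 0.812736
risk-neutral PD = N(−d₂) = N(-0.812736) = 0.208185

PD=0.2082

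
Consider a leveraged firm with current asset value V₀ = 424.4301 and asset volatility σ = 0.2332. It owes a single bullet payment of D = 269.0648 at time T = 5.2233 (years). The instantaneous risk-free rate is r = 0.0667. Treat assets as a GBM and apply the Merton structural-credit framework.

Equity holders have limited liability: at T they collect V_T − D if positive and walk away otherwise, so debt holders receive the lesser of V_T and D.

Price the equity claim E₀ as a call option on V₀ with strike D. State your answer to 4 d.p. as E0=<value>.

E0=238.7538

d₁ = [ln(V₀/D) + (r + σ²/2)T] / (σ√T)
   = [ln(424.4301/269.0648) + (0.0667 + 0.5·0.2332²)·5.2233] / (0.2332·√5.2233)
   = [0.455795 + 0.490421] / 0.532968 = 1.775373
d₂ = d₁ − σ√T = 1.775373 − 0.532968 = 1.242405
N(d₁) = 0.962082,  N(d₂) = 0.892956,  e^(−rT) = 0.705821
E₀ = V₀·N(d₁) − D·e^(−rT)·N(d₂)
   = 424.4301·0.962082 − 269.0648·0.705821·0.892956 = 238.753802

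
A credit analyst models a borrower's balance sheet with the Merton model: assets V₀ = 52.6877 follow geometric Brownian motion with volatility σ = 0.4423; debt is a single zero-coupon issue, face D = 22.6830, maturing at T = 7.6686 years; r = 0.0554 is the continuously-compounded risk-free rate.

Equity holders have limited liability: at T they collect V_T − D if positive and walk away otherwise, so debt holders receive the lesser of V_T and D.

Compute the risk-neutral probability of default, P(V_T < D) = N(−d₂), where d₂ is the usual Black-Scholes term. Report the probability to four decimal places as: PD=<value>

d₁ = [ln(V₀/D) + (r + σ²/2)T] / (σ√T)
   = [ln(52.6877/22.6830) + (0.0554 + 0.5·0.4423²)·7.6686] / (0.4423·√7.6686)
   = [0.842766 + 1.174942] / 1.224828 = 1.647340
d₂ = d₁ − σ√T = 1.647340 − 1.224828 = 0.422513
risk-neutral PD = N(−d₂) = N(-0.422513) = 0.336325

PD=0.3363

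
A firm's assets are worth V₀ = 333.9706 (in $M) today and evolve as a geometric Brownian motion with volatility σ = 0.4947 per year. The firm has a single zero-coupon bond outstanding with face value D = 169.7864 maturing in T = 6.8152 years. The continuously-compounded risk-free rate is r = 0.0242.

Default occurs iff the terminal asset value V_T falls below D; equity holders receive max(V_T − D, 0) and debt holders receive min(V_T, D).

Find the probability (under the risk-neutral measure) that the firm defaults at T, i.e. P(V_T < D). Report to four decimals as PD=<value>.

PD=0.4977

d₁ = [ln(V₀/D) + (r + σ²/2)T] / (σ√T)
   = [ln(333.9706/169.7864) + (0.0242 + 0.5·0.4947²)·6.8152] / (0.4947·√6.8152)
   = [0.676512 + 0.998863] / 1.291461 = 1.297271
d₂ = d₁ − σ√T = 1.297271 − 1.291461 = 0.005811
risk-neutral PD = N(−d₂) = N(-0.005811) = 0.497682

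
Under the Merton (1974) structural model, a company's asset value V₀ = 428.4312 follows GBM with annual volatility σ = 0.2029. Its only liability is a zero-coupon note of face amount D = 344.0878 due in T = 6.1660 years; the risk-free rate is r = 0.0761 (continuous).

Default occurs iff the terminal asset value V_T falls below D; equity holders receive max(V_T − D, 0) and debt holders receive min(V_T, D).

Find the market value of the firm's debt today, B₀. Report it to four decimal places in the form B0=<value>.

d₁ = [ln(V₀/D) + (r + σ²/2)T] / (σ√T)
   = [ln(428.4312/344.0878) + (0.0761 + 0.5·0.2029²)·6.1660] / (0.2029·√6.1660)
   = [0.219233 + 0.596155] / 0.503830 = 1.618380
d₂ = d₁ − σ√T = 1.618380 − 0.503830 = 1.114551
N(d₁) = 0.947210,  N(d₂) = 0.867478,  e^(−rT) = 0.625482
E₀ = V₀·N(d₁) − D·e^(−rT)·N(d₂)
   = 428.4312·0.947210 − 344.0878·0.625482·0.867478 = 219.114807
B₀ = V₀ − E₀ = 428.4312 − 219.114807 = 209.316393

B0=209.3164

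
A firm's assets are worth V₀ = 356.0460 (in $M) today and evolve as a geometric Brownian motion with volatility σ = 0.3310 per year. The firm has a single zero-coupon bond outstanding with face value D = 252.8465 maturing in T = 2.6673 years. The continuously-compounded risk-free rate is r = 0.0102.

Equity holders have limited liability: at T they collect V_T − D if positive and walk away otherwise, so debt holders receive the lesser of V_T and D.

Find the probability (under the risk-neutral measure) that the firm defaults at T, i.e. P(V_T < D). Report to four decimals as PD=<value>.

PD=0.3397

d₁ = [ln(V₀/D) + (r + σ²/2)T] / (σ√T)
   = [ln(356.0460/252.8465) + (0.0102 + 0.5·0.3310²)·2.6673] / (0.3310·√2.6673)
   = [0.342277 + 0.173322] / 0.540585 = 0.953781
d₂ = d₁ − σ√T = 0.953781 − 0.540585 = 0.413196
risk-neutral PD = N(−d₂) = N(-0.413196) = 0.339731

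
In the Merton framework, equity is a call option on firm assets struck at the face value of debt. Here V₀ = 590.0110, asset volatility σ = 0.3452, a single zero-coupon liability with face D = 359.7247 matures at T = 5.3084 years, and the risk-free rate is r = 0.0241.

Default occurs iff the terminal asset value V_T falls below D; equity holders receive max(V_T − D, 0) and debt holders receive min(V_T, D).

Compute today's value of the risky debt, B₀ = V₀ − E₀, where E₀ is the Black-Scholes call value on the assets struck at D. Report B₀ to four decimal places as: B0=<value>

B0=275.8761

d₁ = [ln(V₀/D) + (r + σ²/2)T] / (σ√T)
   = [ln(590.0110/359.7247) + (0.0241 + 0.5·0.3452²)·5.3084] / (0.3452·√5.3084)
   = [0.494802 + 0.444215] / 0.795340 = 1.180649
d₂ = d₁ − σ√T = 1.180649 − 0.795340 = 0.385310
N(d₁) = 0.881129,  N(d₂) = 0.649996,  e^(−rT) = 0.879913
E₀ = V₀·N(d₁) − D·e^(−rT)·N(d₂)
   = 590.0110·0.881129 − 359.7247·0.879913·0.649996 = 314.134899
B₀ = V₀ − E₀ = 590.0110 − 314.134899 = 275.876101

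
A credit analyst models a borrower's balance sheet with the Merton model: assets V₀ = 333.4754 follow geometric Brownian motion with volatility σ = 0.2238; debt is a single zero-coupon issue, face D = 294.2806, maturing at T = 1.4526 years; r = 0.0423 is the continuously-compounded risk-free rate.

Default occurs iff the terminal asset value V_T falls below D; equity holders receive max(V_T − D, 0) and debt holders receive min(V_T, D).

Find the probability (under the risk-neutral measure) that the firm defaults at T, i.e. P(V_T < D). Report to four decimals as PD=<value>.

PD=0.2889

d₁ = [ln(V₀/D) + (r + σ²/2)T] / (σ√T)
   = [ln(333.4754/294.2806) + (0.0423 + 0.5·0.2238²)·1.4526] / (0.2238·√1.4526)
   = [0.125035 + 0.097823] / 0.269732 = 0.826219
d₂ = d₁ − σ√T = 0.826219 − 0.269732 = 0.556487
risk-neutral PD = N(−d₂) = N(-0.556487) = 0.288939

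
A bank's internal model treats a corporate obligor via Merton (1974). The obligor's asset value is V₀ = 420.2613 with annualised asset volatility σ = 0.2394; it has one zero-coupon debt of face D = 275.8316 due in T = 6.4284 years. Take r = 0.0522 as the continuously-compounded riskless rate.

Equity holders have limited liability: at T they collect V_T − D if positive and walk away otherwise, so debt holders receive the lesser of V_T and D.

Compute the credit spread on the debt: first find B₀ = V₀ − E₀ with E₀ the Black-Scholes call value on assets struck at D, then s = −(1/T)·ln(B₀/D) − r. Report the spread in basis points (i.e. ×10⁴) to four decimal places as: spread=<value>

spread=69.5944

d₁ = [ln(V₀/D) + (r + σ²/2)T] / (σ√T)
   = [ln(420.2613/275.8316) + (0.0522 + 0.5·0.2394²)·6.4284] / (0.2394·√6.4284)
   = [0.421086 + 0.519776] / 0.606982 = 1.550067
d₂ = d₁ − σ√T = 1.550067 − 0.606982 = 0.943085
N(d₁) = 0.939437,  N(d₂) = 0.827181,  e^(−rT) = 0.714936
E₀ = V₀·N(d₁) − D·e^(−rT)·N(d₂)
   = 420.2613·0.939437 − 275.8316·0.714936·0.827181 = 231.687400
B₀ = V₀ − E₀ = 420.2613 − 231.687400 = 188.573900
spread = −(1/T)·ln(B₀/D) − r = −(1/6.4284)·ln(188.573900/275.8316) − 0.0522 = 0.00695944
in basis points: 0.00695944 × 10⁴ = 69.5944 bp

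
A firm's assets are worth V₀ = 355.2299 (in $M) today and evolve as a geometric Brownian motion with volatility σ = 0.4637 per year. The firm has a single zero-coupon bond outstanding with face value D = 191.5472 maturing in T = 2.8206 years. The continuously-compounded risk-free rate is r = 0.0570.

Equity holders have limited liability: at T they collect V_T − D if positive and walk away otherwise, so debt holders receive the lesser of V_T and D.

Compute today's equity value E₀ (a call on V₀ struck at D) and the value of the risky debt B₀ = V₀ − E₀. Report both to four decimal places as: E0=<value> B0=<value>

E0=207.0298 B0=148.2001

d₁ = [ln(V₀/D) + (r + σ²/2)T] / (σ√T)
   = [ln(355.2299/191.5472) + (0.0570 + 0.5·0.4637²)·2.8206] / (0.4637·√2.8206)
   = [0.617631 + 0.464014] / 0.778768 = 1.388918
d₂ = d₁ − σ√T = 1.388918 − 0.778768 = 0.610151
N(d₁) = 0.917571,  N(d₂) = 0.729119,  e^(−rT) = 0.851484
E₀ = V₀·N(d₁) − D·e^(−rT)·N(d₂)
   = 355.2299·0.917571 − 191.5472·0.851484·0.729119 = 207.029825
B₀ = V₀ − E₀ = 355.2299 − 207.029825 = 148.200075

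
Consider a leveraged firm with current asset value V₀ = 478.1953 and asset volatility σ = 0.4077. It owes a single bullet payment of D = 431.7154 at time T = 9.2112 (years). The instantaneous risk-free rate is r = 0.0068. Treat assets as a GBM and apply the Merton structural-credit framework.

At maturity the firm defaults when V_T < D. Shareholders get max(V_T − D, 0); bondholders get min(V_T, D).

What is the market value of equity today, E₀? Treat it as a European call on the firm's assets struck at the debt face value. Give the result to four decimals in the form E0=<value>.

d₁ = [ln(V₀/D) + (r + σ²/2)T] / (σ√T)
   = [ln(478.1953/431.7154) + (0.0068 + 0.5·0.4077²)·9.2112] / (0.4077·√9.2112)
   = [0.102253 + 0.828176] / 1.237368 = 0.751942
d₂ = d₁ − σ√T = 0.751942 − 1.237368 = -0.485426
N(d₁) = 0.773957,  N(d₂) = 0.313687,  e^(−rT) = 0.939285
E₀ = V₀·N(d₁) − D·e^(−rT)·N(d₂)
   = 478.1953·0.773957 − 431.7154·0.939285·0.313687 = 242.901257

E0=242.9013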